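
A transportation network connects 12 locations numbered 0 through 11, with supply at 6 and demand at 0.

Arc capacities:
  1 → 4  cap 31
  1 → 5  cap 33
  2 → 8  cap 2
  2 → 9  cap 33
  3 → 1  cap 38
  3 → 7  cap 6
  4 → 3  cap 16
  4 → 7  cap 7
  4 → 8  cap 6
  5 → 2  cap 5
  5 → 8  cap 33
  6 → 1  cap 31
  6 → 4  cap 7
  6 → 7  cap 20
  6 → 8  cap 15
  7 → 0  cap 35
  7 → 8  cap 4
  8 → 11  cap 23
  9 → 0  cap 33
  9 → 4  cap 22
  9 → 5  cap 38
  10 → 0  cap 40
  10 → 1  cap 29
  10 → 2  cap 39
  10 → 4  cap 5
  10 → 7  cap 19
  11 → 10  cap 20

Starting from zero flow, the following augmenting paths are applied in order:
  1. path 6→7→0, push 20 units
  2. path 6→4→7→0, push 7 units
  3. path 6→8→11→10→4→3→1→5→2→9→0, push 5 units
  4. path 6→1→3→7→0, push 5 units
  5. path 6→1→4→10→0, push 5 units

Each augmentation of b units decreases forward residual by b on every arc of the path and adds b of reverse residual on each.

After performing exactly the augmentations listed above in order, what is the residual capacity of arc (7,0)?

after path 1 (6→7→0, push 20): res(7,0)=15
after path 2 (6→4→7→0, push 7): res(7,0)=8
after path 3 (6→8→11→10→4→3→1→5→2→9→0, push 5): res(7,0)=8
after path 4 (6→1→3→7→0, push 5): res(7,0)=3
after path 5 (6→1→4→10→0, push 5): res(7,0)=3

Residual capacity of (7,0): 3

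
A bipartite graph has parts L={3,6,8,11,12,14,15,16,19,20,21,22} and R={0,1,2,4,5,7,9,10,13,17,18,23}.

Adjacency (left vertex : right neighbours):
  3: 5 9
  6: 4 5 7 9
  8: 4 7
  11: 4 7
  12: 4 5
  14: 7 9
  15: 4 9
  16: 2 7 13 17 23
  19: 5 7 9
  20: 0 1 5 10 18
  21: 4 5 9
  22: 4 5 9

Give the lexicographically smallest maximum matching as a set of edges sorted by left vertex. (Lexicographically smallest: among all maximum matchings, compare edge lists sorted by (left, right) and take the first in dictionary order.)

|M| = 6 (so the lex-smallest maximum matching has 6 edges)
process left vertices in ascending order; for each, take the smallest-labelled available neighbour that still permits 6 edges overall, or leave it unmatched if none does
lex-smallest matching: {3-5, 6-4, 8-7, 14-9, 16-2, 20-0}

Lex-smallest maximum matching: {(3,5), (6,4), (8,7), (14,9), (16,2), (20,0)}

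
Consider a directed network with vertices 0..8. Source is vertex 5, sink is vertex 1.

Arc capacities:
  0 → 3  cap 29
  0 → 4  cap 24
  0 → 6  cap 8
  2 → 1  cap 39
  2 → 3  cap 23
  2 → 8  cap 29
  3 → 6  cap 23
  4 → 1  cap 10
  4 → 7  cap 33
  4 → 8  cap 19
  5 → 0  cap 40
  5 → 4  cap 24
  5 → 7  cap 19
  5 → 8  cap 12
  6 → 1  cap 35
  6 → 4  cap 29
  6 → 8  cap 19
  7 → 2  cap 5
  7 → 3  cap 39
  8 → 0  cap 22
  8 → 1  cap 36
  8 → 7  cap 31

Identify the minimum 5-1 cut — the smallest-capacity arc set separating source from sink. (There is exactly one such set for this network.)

Min-cut arcs: {(0,6), (3,6), (4,1), (4,8), (5,8), (7,2)} (total capacity 77)

augment #1: 5→4→1 push 10
augment #2: 5→8→1 push 12
augment #3: 5→0→6→1 push 8
augment #4: 5→4→8→1 push 14
augment #5: 5→7→2→1 push 5
augment #6: 5→0→3→6→1 push 23
augment #7: 5→0→4→8→1 push 5
max flow = 77; residual-reachable set from 5 gives S-side
cut edges (S→T): {(0,6), (3,6), (4,1), (4,8), (5,8), (7,2)} total cap 77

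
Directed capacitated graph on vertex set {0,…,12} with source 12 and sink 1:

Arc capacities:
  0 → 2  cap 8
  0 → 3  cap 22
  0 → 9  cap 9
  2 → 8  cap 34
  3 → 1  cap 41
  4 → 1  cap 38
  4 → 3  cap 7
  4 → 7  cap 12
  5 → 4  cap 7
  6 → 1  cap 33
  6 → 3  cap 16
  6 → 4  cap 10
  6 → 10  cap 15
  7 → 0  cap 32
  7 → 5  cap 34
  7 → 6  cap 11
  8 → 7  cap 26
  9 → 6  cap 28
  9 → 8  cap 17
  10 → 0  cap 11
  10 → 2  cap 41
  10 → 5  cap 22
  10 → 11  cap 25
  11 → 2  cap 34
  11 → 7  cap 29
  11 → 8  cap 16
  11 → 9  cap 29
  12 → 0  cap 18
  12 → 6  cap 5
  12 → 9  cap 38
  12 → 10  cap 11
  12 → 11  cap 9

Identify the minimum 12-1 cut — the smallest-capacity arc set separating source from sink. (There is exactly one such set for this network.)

Min-cut arcs: {(0,3), (5,4), (7,6), (9,6), (12,6)} (total capacity 73)

augment #1: 12→6→1 push 5
augment #2: 12→0→3→1 push 18
augment #3: 12→9→6→1 push 28
augment #4: 12→10→0→3→1 push 4
augment #5: 12→10→5→4→1 push 7
augment #6: 12→11→7→6→3→1 push 9
augment #7: 12→9→8→7→6→3→1 push 2
max flow = 73; residual-reachable set from 12 gives S-side
cut edges (S→T): {(0,3), (5,4), (7,6), (9,6), (12,6)} total cap 73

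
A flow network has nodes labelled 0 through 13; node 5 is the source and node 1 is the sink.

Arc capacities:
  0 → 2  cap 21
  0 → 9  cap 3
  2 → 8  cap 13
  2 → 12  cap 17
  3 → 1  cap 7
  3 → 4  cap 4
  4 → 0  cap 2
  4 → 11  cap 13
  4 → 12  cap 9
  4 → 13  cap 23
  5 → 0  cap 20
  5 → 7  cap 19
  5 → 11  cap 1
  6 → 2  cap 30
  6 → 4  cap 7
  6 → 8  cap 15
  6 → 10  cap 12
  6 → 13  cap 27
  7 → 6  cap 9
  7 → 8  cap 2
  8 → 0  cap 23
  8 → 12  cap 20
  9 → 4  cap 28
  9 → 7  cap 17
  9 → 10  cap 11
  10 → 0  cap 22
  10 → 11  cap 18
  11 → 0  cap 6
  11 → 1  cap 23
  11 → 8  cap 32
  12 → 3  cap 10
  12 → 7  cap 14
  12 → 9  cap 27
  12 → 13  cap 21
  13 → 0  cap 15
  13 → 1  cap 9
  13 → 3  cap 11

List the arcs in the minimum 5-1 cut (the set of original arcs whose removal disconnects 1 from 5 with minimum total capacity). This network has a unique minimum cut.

augment #1: 5→11→1 push 1
augment #2: 5→7→6→13→1 push 9
augment #3: 5→0→2→12→3→1 push 7
augment #4: 5→0→9→4→11→1 push 3
augment #5: 5→0→2→12→3→4→11→1 push 3
augment #6: 5→0→2→12→9→4→11→1 push 7
augment #7: 5→7→8→12→9→10→11→1 push 2
max flow = 32; residual-reachable set from 5 gives S-side
cut edges (S→T): {(5,0), (5,11), (7,6), (7,8)} total cap 32

Min-cut arcs: {(5,0), (5,11), (7,6), (7,8)} (total capacity 32)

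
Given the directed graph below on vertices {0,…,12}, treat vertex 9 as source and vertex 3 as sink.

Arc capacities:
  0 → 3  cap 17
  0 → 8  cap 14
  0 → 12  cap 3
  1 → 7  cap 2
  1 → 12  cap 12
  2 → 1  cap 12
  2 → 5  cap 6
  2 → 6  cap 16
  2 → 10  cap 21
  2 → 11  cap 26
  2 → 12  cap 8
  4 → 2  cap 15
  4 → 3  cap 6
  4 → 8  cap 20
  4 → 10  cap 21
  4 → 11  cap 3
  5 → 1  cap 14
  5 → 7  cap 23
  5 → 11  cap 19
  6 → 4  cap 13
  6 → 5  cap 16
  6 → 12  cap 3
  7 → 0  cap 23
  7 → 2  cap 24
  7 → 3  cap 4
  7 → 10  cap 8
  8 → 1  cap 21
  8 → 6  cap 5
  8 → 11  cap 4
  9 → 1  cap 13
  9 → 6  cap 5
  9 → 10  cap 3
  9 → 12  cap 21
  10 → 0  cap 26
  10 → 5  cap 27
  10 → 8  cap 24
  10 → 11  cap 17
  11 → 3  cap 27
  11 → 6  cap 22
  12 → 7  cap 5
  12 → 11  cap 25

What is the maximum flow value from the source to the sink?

Maximum flow value: 40

augment #1: 9→1→7→3 bottleneck 2, total now 2
augment #2: 9→6→4→3 bottleneck 5, total now 7
augment #3: 9→10→0→3 bottleneck 3, total now 10
augment #4: 9→12→7→3 bottleneck 2, total now 12
augment #5: 9→12→11→3 bottleneck 19, total now 31
augment #6: 9→1→12→11→3 bottleneck 6, total now 37
augment #7: 9→1→12→7→0→3 bottleneck 3, total now 40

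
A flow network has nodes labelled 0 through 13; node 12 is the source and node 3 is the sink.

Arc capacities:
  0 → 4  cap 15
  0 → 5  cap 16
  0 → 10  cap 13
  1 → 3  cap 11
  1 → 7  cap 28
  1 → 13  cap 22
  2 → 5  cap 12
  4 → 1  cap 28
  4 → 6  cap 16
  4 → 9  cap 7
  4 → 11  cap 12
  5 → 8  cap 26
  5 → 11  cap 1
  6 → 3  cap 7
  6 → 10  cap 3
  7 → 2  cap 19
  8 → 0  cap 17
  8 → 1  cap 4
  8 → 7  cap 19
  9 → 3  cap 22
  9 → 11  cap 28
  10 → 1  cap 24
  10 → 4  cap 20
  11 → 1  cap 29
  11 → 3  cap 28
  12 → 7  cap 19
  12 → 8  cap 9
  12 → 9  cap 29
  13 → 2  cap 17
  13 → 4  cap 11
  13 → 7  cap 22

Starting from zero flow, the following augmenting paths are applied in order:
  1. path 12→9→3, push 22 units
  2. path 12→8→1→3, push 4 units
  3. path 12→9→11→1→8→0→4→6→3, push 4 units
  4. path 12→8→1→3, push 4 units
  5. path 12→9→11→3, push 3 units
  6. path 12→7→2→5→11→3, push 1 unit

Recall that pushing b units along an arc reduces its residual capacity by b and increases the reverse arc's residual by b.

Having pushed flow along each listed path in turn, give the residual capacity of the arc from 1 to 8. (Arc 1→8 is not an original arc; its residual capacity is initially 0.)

after path 1 (12→9→3, push 22): res(1,8)=0
after path 2 (12→8→1→3, push 4): res(1,8)=4
after path 3 (12→9→11→1→8→0→4→6→3, push 4): res(1,8)=0
after path 4 (12→8→1→3, push 4): res(1,8)=4
after path 5 (12→9→11→3, push 3): res(1,8)=4
after path 6 (12→7→2→5→11→3, push 1): res(1,8)=4

Residual capacity of (1,8): 4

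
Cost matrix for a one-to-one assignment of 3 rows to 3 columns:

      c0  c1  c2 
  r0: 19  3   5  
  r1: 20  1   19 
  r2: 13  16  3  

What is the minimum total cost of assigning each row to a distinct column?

optimal assignment: row0→col2 (cost 5), row1→col1 (cost 1), row2→col0 (cost 13)
total = 5 + 1 + 13 = 19

Minimum assignment cost: 19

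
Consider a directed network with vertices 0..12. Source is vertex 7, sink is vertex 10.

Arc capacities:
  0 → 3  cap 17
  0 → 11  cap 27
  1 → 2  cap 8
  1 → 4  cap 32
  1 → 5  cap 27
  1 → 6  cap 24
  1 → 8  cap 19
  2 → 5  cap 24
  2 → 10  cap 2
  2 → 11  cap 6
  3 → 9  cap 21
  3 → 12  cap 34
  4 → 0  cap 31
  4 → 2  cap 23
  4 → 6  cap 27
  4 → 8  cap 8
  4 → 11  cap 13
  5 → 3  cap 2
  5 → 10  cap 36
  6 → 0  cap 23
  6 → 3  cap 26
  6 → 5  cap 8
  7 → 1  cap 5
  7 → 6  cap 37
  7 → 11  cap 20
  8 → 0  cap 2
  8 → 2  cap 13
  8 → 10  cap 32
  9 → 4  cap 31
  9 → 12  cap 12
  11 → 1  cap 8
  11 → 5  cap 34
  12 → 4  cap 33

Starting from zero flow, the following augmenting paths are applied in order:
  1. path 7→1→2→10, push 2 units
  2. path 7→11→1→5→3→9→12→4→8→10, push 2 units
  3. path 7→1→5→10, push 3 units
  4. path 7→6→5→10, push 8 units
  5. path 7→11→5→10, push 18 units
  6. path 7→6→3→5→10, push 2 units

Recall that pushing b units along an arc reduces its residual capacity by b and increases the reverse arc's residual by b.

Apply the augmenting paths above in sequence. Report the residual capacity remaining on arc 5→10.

Residual capacity of (5,10): 5

after path 1 (7→1→2→10, push 2): res(5,10)=36
after path 2 (7→11→1→5→3→9→12→4→8→10, push 2): res(5,10)=36
after path 3 (7→1→5→10, push 3): res(5,10)=33
after path 4 (7→6→5→10, push 8): res(5,10)=25
after path 5 (7→11→5→10, push 18): res(5,10)=7
after path 6 (7→6→3→5→10, push 2): res(5,10)=5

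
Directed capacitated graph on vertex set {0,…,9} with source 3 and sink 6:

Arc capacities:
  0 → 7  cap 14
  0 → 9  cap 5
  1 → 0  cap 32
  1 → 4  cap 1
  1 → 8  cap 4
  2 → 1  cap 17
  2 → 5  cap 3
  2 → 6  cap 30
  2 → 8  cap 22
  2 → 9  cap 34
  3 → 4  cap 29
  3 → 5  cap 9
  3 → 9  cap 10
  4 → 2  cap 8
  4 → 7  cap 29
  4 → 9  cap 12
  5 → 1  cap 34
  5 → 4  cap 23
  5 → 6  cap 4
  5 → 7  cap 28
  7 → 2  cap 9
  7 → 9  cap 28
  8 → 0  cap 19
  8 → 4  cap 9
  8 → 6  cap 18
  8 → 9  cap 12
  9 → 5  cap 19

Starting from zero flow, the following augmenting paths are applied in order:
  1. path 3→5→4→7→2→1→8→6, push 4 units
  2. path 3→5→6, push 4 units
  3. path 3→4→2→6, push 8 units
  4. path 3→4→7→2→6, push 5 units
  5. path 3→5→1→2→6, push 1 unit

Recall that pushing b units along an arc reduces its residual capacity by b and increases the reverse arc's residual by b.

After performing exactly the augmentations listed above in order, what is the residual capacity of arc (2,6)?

after path 1 (3→5→4→7→2→1→8→6, push 4): res(2,6)=30
after path 2 (3→5→6, push 4): res(2,6)=30
after path 3 (3→4→2→6, push 8): res(2,6)=22
after path 4 (3→4→7→2→6, push 5): res(2,6)=17
after path 5 (3→5→1→2→6, push 1): res(2,6)=16

Residual capacity of (2,6): 16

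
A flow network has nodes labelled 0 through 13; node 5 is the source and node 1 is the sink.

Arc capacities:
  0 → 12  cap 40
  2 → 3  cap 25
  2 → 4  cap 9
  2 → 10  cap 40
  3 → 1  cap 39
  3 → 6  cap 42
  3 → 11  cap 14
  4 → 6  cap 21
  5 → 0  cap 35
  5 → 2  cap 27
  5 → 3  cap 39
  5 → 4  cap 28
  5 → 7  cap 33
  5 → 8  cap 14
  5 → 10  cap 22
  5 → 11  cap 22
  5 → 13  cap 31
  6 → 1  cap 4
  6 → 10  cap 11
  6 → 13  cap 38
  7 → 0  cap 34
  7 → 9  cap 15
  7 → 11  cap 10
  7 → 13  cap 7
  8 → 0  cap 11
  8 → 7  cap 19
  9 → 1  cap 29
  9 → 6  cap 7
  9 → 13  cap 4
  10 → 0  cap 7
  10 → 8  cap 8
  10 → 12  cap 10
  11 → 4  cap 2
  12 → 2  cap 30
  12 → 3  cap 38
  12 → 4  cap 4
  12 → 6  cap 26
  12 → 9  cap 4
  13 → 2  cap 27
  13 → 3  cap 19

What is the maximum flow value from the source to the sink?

Maximum flow value: 62

augment #1: 5→3→1 bottleneck 39, total now 39
augment #2: 5→4→6→1 bottleneck 4, total now 43
augment #3: 5→7→9→1 bottleneck 15, total now 58
augment #4: 5→0→12→9→1 bottleneck 4, total now 62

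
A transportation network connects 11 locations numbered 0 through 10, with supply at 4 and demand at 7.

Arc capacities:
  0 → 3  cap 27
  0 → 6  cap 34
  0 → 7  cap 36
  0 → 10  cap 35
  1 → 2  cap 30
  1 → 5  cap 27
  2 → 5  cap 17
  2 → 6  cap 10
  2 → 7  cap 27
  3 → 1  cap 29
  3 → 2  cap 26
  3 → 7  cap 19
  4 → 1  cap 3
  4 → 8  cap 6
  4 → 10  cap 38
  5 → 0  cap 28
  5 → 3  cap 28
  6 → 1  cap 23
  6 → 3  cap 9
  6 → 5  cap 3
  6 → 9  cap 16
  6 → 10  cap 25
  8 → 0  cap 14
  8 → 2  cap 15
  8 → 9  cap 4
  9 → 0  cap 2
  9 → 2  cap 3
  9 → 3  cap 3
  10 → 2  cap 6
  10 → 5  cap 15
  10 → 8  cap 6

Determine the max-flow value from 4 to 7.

Maximum flow value: 36

augment #1: 4→1→2→7 bottleneck 3, total now 3
augment #2: 4→8→0→7 bottleneck 6, total now 9
augment #3: 4→10→2→7 bottleneck 6, total now 15
augment #4: 4→10→5→0→7 bottleneck 15, total now 30
augment #5: 4→10→8→0→7 bottleneck 6, total now 36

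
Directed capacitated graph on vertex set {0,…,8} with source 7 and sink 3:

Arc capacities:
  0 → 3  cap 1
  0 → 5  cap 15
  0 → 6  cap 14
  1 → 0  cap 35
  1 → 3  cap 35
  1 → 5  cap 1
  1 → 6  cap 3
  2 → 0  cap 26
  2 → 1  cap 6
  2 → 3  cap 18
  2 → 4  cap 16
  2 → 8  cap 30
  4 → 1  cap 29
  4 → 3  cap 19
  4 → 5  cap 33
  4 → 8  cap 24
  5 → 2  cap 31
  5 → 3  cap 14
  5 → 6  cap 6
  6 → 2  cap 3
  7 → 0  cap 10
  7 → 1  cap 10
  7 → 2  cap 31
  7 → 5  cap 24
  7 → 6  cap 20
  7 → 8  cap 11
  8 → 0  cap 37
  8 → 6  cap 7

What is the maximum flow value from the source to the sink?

augment #1: 7→0→3 bottleneck 1, total now 1
augment #2: 7→1→3 bottleneck 10, total now 11
augment #3: 7→2→3 bottleneck 18, total now 29
augment #4: 7→5→3 bottleneck 14, total now 43
augment #5: 7→2→1→3 bottleneck 6, total now 49
augment #6: 7→2→4→3 bottleneck 7, total now 56
augment #7: 7→5→2→4→3 bottleneck 9, total now 65

Maximum flow value: 65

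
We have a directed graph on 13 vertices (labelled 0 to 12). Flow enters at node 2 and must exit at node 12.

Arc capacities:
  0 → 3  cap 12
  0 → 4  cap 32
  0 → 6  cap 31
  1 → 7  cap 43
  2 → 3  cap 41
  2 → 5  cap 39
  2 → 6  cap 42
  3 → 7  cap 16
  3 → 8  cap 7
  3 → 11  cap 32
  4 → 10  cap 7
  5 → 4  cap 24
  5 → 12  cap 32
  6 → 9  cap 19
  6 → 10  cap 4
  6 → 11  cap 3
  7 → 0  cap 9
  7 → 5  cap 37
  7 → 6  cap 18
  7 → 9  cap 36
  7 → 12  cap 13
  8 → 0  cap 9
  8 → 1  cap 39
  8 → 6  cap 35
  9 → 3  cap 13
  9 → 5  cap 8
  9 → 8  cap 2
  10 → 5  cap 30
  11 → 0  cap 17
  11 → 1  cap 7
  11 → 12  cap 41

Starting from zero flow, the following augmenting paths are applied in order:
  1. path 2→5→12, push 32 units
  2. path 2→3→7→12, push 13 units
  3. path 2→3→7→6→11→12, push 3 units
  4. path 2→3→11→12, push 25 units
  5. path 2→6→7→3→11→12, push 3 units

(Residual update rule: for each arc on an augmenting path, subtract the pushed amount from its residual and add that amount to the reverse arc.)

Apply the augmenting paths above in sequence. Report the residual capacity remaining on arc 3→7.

Residual capacity of (3,7): 3

after path 1 (2→5→12, push 32): res(3,7)=16
after path 2 (2→3→7→12, push 13): res(3,7)=3
after path 3 (2→3→7→6→11→12, push 3): res(3,7)=0
after path 4 (2→3→11→12, push 25): res(3,7)=0
after path 5 (2→6→7→3→11→12, push 3): res(3,7)=3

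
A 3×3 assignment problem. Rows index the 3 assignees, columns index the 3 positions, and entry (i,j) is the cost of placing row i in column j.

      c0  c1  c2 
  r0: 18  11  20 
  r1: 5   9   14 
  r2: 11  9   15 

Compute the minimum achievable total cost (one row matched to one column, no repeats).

optimal assignment: row0→col1 (cost 11), row1→col0 (cost 5), row2→col2 (cost 15)
total = 11 + 5 + 15 = 31

Minimum assignment cost: 31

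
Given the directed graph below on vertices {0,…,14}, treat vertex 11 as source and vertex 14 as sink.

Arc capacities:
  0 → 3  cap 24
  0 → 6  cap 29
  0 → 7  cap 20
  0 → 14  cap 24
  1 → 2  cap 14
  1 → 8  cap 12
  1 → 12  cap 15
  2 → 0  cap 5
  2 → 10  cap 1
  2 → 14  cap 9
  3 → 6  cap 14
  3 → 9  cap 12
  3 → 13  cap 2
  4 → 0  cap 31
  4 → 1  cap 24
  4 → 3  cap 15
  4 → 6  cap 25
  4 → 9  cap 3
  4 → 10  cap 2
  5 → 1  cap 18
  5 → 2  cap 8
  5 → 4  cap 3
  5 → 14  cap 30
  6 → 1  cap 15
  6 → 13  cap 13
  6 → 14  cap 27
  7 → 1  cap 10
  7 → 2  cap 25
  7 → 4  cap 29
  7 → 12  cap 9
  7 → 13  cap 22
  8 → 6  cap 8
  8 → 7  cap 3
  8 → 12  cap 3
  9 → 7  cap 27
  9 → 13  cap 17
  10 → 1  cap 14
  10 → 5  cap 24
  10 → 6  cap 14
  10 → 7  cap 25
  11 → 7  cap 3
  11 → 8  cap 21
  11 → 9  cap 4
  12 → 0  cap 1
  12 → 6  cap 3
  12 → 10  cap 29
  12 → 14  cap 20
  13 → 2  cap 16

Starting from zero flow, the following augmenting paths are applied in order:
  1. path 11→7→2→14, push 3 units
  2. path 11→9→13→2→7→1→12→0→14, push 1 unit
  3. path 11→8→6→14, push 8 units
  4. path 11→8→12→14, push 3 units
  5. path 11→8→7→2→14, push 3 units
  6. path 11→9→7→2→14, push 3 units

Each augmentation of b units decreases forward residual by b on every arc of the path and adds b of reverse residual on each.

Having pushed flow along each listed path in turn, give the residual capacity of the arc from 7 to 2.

Residual capacity of (7,2): 17

after path 1 (11→7→2→14, push 3): res(7,2)=22
after path 2 (11→9→13→2→7→1→12→0→14, push 1): res(7,2)=23
after path 3 (11→8→6→14, push 8): res(7,2)=23
after path 4 (11→8→12→14, push 3): res(7,2)=23
after path 5 (11→8→7→2→14, push 3): res(7,2)=20
after path 6 (11→9→7→2→14, push 3): res(7,2)=17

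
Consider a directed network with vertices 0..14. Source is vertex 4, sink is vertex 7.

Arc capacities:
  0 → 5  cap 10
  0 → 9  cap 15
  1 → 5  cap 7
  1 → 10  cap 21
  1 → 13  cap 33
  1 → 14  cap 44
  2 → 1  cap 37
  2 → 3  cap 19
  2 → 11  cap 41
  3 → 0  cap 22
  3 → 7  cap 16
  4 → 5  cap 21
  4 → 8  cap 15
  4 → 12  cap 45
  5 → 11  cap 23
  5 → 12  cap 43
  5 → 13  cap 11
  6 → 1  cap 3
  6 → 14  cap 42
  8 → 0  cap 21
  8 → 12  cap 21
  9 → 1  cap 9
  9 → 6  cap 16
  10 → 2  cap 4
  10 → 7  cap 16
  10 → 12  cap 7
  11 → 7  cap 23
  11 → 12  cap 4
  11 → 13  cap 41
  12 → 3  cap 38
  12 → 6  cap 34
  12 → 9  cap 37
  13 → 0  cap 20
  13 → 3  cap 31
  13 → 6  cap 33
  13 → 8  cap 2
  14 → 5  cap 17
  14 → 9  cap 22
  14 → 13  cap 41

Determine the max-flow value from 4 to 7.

augment #1: 4→5→11→7 bottleneck 21, total now 21
augment #2: 4→12→3→7 bottleneck 16, total now 37
augment #3: 4→8→0→5→11→7 bottleneck 2, total now 39
augment #4: 4→12→6→1→10→7 bottleneck 3, total now 42
augment #5: 4→12→9→1→10→7 bottleneck 9, total now 51

Maximum flow value: 51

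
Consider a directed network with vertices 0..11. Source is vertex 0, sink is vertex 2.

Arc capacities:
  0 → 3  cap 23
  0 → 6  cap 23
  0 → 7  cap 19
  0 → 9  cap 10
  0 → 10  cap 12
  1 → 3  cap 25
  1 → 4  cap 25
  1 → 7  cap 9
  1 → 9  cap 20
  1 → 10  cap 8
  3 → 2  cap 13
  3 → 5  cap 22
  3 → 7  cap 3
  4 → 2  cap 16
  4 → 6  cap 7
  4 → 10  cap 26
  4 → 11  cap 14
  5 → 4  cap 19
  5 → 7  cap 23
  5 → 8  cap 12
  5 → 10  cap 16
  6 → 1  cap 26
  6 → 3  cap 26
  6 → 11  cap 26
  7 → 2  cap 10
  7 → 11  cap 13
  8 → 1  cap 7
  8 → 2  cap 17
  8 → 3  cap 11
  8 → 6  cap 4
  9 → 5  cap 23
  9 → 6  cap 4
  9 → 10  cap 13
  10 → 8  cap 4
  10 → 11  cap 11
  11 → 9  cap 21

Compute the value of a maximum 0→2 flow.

augment #1: 0→3→2 bottleneck 13, total now 13
augment #2: 0→7→2 bottleneck 10, total now 23
augment #3: 0→10→8→2 bottleneck 4, total now 27
augment #4: 0→3→5→4→2 bottleneck 10, total now 37
augment #5: 0→6→1→4→2 bottleneck 6, total now 43
augment #6: 0→9→5→8→2 bottleneck 10, total now 53
augment #7: 0→6→3→5→8→2 bottleneck 2, total now 55

Maximum flow value: 55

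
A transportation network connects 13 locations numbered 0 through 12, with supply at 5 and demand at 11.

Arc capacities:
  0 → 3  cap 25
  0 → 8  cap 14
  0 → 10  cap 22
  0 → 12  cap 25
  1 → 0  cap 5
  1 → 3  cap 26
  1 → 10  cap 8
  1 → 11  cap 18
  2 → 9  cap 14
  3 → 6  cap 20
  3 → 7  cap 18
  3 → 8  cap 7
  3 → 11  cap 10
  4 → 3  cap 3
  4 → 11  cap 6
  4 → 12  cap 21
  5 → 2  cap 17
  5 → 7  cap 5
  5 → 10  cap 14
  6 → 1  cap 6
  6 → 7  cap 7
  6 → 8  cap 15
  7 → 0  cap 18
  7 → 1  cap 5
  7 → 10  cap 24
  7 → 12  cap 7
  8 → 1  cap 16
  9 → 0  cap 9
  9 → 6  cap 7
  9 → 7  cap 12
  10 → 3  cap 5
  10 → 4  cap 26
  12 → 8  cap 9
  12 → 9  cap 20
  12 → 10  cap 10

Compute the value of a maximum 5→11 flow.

Maximum flow value: 33

augment #1: 5→7→1→11 bottleneck 5, total now 5
augment #2: 5→10→3→11 bottleneck 5, total now 10
augment #3: 5→10→4→11 bottleneck 6, total now 16
augment #4: 5→10→4→3→11 bottleneck 3, total now 19
augment #5: 5→2→9→0→3→11 bottleneck 2, total now 21
augment #6: 5→2→9→6→1→11 bottleneck 6, total now 27
augment #7: 5→2→9→0→8→1→11 bottleneck 6, total now 33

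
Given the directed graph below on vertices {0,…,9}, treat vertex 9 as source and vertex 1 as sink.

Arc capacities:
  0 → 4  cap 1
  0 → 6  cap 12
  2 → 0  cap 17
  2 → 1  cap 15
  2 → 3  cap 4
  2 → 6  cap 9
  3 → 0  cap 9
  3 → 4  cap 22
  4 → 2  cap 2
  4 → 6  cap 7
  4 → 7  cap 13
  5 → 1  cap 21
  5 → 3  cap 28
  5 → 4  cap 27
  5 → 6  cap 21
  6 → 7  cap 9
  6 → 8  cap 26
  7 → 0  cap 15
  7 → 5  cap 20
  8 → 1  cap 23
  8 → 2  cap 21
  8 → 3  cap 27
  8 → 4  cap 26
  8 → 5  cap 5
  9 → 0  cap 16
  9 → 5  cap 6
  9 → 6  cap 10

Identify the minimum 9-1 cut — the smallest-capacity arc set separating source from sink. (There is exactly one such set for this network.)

augment #1: 9→5→1 push 6
augment #2: 9→6→8→1 push 10
augment #3: 9→0→4→2→1 push 1
augment #4: 9→0→6→8→1 push 12
max flow = 29; residual-reachable set from 9 gives S-side
cut edges (S→T): {(0,4), (0,6), (9,5), (9,6)} total cap 29

Min-cut arcs: {(0,4), (0,6), (9,5), (9,6)} (total capacity 29)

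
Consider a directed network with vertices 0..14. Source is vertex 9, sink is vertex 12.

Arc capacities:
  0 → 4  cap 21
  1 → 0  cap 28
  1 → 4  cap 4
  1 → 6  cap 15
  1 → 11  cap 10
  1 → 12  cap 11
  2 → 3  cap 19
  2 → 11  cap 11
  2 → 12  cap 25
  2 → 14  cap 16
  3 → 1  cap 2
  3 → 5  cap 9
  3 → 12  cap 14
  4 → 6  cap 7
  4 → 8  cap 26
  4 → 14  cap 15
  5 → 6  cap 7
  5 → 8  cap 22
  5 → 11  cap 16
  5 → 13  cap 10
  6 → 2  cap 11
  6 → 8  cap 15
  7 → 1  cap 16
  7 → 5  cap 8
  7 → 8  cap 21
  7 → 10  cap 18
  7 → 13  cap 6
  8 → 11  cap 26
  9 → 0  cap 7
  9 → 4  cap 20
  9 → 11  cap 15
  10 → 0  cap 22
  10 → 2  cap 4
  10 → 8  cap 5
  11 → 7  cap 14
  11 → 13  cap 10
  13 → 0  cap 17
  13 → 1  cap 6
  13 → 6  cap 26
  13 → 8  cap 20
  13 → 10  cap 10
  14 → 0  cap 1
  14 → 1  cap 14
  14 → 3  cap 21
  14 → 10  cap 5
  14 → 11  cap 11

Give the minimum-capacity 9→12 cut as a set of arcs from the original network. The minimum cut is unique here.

Min-cut arcs: {(1,12), (3,12), (6,2), (10,2)} (total capacity 40)

augment #1: 9→4→6→2→12 push 7
augment #2: 9→4→14→1→12 push 11
augment #3: 9→4→14→3→12 push 2
augment #4: 9→0→4→14→3→12 push 2
augment #5: 9→11→7→10→2→12 push 4
augment #6: 9→11→13→6→2→12 push 4
augment #7: 9→11→7→1→14→3→12 push 7
augment #8: 9→0→4→8→11→7→1→14→3→12 push 3
max flow = 40; residual-reachable set from 9 gives S-side
cut edges (S→T): {(1,12), (3,12), (6,2), (10,2)} total cap 40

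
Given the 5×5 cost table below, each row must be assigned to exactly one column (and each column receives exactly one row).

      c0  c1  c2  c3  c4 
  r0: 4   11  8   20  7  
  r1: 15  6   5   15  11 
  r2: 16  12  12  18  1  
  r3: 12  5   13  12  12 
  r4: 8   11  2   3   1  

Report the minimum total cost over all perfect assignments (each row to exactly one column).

optimal assignment: row0→col0 (cost 4), row1→col2 (cost 5), row2→col4 (cost 1), row3→col1 (cost 5), row4→col3 (cost 3)
total = 4 + 5 + 1 + 5 + 3 = 18

Minimum assignment cost: 18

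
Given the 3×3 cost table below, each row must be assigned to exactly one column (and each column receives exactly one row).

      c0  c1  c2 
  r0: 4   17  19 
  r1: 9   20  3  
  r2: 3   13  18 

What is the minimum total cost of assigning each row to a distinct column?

optimal assignment: row0→col0 (cost 4), row1→col2 (cost 3), row2→col1 (cost 13)
total = 4 + 3 + 13 = 20

Minimum assignment cost: 20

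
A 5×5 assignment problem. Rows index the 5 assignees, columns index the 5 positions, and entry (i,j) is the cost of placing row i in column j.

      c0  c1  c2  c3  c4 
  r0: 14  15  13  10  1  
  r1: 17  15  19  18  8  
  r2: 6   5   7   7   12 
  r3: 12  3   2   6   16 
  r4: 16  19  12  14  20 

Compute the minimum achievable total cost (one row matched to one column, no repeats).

optimal assignment: row0→col4 (cost 1), row1→col1 (cost 15), row2→col0 (cost 6), row3→col2 (cost 2), row4→col3 (cost 14)
total = 1 + 15 + 6 + 2 + 14 = 38

Minimum assignment cost: 38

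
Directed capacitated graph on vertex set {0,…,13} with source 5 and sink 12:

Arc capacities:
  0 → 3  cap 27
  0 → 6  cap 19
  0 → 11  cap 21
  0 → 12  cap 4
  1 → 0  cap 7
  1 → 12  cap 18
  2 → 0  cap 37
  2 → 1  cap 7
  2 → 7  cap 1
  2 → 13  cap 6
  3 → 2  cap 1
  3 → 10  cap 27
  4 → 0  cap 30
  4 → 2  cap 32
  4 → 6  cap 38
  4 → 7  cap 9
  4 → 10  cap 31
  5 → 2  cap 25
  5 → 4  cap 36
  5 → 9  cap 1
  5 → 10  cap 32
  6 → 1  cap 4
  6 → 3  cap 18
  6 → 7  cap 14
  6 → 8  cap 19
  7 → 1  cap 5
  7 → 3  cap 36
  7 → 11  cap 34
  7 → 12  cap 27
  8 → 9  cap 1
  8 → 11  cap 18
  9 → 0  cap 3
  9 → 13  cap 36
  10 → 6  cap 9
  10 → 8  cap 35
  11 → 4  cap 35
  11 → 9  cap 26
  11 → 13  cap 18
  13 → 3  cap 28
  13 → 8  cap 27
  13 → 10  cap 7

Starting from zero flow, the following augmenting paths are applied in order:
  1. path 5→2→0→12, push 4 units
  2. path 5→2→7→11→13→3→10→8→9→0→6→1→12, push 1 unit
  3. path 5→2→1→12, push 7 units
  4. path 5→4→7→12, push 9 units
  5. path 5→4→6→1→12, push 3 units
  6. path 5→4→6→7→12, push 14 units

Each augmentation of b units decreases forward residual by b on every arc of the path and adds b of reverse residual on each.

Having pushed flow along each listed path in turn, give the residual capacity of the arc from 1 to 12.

after path 1 (5→2→0→12, push 4): res(1,12)=18
after path 2 (5→2→7→11→13→3→10→8→9→0→6→1→12, push 1): res(1,12)=17
after path 3 (5→2→1→12, push 7): res(1,12)=10
after path 4 (5→4→7→12, push 9): res(1,12)=10
after path 5 (5→4→6→1→12, push 3): res(1,12)=7
after path 6 (5→4→6→7→12, push 14): res(1,12)=7

Residual capacity of (1,12): 7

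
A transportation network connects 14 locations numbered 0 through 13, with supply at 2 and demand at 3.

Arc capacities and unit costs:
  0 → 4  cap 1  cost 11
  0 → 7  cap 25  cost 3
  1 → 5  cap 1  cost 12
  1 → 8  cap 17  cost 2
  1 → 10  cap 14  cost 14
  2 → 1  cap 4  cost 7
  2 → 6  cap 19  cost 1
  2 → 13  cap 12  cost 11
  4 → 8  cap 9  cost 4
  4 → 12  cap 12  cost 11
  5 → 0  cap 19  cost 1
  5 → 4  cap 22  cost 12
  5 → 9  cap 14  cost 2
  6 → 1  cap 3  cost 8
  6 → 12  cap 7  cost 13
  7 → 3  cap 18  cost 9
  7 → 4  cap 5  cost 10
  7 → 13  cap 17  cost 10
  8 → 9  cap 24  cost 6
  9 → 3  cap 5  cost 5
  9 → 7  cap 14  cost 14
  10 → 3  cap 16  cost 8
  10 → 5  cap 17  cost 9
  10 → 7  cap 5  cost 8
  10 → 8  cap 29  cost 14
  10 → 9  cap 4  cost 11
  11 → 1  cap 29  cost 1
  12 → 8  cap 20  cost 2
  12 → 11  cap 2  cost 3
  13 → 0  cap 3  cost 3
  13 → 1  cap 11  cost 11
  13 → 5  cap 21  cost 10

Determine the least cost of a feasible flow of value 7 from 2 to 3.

Minimum cost for 7 units: 154

shortest-cost path #1: 2→1→8→9→3 push 4 @ unit cost 20 (adds 80)
shortest-cost path #2: 2→6→1→8→9→3 push 1 @ unit cost 22 (adds 22)
shortest-cost path #3: 2→13→0→7→3 push 2 @ unit cost 26 (adds 52)
total cost = 154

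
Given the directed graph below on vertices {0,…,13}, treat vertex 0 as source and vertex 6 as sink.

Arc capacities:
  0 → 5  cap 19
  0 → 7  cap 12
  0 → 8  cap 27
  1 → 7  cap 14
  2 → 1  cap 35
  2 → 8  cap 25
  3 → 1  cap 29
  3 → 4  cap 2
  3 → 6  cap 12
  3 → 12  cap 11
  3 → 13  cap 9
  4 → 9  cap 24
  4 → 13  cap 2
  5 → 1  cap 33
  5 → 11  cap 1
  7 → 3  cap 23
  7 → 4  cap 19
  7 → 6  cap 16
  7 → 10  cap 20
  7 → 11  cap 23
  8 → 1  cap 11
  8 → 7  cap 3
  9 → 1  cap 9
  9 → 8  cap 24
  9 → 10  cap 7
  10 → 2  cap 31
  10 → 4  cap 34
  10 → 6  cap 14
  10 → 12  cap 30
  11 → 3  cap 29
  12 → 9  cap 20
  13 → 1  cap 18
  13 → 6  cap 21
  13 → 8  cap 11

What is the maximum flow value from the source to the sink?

augment #1: 0→7→6 bottleneck 12, total now 12
augment #2: 0→8→7→6 bottleneck 3, total now 15
augment #3: 0→5→1→7→6 bottleneck 1, total now 16
augment #4: 0→5→11→3→6 bottleneck 1, total now 17
augment #5: 0→5→1→7→3→6 bottleneck 11, total now 28
augment #6: 0→5→1→7→10→6 bottleneck 2, total now 30

Maximum flow value: 30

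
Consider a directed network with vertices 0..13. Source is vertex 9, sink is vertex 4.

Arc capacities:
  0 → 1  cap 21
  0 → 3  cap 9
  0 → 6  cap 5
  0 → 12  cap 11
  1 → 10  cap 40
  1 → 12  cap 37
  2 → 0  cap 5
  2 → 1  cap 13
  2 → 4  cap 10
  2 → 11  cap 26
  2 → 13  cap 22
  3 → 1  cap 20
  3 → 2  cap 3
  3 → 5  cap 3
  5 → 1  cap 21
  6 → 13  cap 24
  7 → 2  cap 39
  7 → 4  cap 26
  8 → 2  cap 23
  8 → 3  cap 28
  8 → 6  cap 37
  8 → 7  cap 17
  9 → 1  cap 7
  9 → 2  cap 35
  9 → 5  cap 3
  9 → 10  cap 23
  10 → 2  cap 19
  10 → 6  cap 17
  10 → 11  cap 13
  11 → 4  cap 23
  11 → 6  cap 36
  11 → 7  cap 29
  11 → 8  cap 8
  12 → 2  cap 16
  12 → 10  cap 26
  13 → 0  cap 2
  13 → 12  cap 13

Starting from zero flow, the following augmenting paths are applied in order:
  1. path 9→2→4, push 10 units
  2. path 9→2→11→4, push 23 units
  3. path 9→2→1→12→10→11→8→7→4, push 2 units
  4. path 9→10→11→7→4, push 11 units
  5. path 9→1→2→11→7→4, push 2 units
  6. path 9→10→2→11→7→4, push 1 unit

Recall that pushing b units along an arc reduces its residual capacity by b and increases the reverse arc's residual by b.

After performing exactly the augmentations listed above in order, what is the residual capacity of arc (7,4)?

after path 1 (9→2→4, push 10): res(7,4)=26
after path 2 (9→2→11→4, push 23): res(7,4)=26
after path 3 (9→2→1→12→10→11→8→7→4, push 2): res(7,4)=24
after path 4 (9→10→11→7→4, push 11): res(7,4)=13
after path 5 (9→1→2→11→7→4, push 2): res(7,4)=11
after path 6 (9→10→2→11→7→4, push 1): res(7,4)=10

Residual capacity of (7,4): 10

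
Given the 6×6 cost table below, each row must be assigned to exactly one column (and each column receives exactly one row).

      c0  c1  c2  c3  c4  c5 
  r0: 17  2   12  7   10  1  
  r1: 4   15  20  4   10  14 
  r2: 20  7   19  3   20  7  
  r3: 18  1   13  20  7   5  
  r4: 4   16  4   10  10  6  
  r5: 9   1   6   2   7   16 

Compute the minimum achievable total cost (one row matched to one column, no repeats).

one of 2 optimal assignments: row0→col5 (cost 1), row1→col0 (cost 4), row2→col3 (cost 3), row3→col1 (cost 1), row4→col2 (cost 4), row5→col4 (cost 7)
total = 1 + 4 + 3 + 1 + 4 + 7 = 20

Minimum assignment cost: 20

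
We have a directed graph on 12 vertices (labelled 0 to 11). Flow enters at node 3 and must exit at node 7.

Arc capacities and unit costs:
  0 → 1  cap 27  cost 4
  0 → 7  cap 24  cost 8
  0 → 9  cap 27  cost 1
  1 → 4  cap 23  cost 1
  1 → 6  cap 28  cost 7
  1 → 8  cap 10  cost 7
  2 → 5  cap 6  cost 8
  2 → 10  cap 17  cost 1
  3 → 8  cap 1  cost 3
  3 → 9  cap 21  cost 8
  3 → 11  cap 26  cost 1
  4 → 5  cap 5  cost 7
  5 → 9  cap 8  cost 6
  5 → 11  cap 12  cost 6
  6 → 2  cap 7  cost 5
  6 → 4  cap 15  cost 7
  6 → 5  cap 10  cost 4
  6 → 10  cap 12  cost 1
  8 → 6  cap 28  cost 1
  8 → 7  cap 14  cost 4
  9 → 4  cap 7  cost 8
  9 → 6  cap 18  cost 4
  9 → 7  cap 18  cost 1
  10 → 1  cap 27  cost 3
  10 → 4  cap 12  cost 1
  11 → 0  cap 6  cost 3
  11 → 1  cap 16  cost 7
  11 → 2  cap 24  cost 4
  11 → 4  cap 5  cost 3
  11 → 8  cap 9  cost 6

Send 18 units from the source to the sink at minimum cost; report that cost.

Minimum cost for 18 units: 142

shortest-cost path #1: 3→11→0→9→7 push 6 @ unit cost 6 (adds 36)
shortest-cost path #2: 3→8→7 push 1 @ unit cost 7 (adds 7)
shortest-cost path #3: 3→9→7 push 11 @ unit cost 9 (adds 99)
total cost = 142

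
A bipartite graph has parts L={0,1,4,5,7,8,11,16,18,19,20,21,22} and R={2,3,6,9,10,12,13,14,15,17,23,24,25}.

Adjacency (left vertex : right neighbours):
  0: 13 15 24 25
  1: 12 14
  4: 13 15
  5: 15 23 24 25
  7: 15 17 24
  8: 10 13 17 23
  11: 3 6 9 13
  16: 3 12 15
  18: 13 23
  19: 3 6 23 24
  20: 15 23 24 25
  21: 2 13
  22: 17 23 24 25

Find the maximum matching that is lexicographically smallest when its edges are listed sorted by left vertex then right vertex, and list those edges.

|M| = 12 (so the lex-smallest maximum matching has 12 edges)
process left vertices in ascending order; for each, take the smallest-labelled available neighbour that still permits 12 edges overall, or leave it unmatched if none does
lex-smallest matching: {0-13, 1-12, 4-15, 5-23, 7-17, 8-10, 11-9, 16-3, 19-6, 20-24, 21-2, 22-25}

Lex-smallest maximum matching: {(0,13), (1,12), (4,15), (5,23), (7,17), (8,10), (11,9), (16,3), (19,6), (20,24), (21,2), (22,25)}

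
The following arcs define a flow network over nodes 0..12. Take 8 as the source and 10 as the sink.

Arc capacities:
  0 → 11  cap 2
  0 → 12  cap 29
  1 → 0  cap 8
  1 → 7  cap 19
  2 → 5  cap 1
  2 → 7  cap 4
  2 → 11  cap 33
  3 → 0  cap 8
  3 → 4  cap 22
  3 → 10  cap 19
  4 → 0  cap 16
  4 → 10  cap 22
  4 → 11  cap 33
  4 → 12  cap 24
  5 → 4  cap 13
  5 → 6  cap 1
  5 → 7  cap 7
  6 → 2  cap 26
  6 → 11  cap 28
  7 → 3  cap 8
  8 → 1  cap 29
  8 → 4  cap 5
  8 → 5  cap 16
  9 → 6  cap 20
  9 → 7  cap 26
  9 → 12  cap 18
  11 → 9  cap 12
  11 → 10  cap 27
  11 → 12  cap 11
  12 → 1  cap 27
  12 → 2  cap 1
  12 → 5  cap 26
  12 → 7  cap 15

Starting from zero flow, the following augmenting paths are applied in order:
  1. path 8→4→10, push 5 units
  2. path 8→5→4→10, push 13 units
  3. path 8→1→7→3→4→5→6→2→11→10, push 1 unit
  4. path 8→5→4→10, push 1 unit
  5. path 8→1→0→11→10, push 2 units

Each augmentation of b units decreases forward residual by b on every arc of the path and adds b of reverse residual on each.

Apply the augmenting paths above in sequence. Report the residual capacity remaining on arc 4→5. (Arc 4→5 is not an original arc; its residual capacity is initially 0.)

Residual capacity of (4,5): 13

after path 1 (8→4→10, push 5): res(4,5)=0
after path 2 (8→5→4→10, push 13): res(4,5)=13
after path 3 (8→1→7→3→4→5→6→2→11→10, push 1): res(4,5)=12
after path 4 (8→5→4→10, push 1): res(4,5)=13
after path 5 (8→1→0→11→10, push 2): res(4,5)=13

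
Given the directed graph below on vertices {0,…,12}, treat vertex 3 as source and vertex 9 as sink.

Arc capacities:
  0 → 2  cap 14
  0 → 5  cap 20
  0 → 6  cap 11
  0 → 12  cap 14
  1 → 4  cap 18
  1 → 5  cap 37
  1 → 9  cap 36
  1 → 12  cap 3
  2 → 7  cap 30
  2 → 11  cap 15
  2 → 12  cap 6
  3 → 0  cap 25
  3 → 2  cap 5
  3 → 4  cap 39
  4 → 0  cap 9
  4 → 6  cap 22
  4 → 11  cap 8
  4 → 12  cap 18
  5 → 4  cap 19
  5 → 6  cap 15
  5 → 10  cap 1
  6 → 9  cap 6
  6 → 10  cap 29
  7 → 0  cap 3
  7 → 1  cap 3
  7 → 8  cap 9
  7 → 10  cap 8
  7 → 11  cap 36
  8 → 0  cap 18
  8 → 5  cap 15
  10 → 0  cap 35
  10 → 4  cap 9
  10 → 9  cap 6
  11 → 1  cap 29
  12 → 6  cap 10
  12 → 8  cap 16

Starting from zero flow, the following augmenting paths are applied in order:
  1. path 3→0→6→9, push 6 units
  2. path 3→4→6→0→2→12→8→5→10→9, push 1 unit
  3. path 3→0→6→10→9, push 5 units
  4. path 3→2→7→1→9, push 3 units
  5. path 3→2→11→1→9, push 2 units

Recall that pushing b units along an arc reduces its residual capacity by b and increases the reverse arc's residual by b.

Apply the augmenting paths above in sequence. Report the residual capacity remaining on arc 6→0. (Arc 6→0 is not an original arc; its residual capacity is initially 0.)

after path 1 (3→0→6→9, push 6): res(6,0)=6
after path 2 (3→4→6→0→2→12→8→5→10→9, push 1): res(6,0)=5
after path 3 (3→0→6→10→9, push 5): res(6,0)=10
after path 4 (3→2→7→1→9, push 3): res(6,0)=10
after path 5 (3→2→11→1→9, push 2): res(6,0)=10

Residual capacity of (6,0): 10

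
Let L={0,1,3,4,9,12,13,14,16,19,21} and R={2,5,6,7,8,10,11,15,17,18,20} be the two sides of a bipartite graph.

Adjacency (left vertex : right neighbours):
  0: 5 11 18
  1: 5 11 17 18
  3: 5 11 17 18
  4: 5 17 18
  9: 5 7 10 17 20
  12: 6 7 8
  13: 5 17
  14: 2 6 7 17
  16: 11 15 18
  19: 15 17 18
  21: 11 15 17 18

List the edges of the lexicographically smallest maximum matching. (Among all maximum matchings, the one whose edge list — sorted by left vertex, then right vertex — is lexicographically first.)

Lex-smallest maximum matching: {(0,5), (1,11), (3,17), (4,18), (9,7), (12,6), (14,2), (16,15)}

|M| = 8 (so the lex-smallest maximum matching has 8 edges)
process left vertices in ascending order; for each, take the smallest-labelled available neighbour that still permits 8 edges overall, or leave it unmatched if none does
lex-smallest matching: {0-5, 1-11, 3-17, 4-18, 9-7, 12-6, 14-2, 16-15}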